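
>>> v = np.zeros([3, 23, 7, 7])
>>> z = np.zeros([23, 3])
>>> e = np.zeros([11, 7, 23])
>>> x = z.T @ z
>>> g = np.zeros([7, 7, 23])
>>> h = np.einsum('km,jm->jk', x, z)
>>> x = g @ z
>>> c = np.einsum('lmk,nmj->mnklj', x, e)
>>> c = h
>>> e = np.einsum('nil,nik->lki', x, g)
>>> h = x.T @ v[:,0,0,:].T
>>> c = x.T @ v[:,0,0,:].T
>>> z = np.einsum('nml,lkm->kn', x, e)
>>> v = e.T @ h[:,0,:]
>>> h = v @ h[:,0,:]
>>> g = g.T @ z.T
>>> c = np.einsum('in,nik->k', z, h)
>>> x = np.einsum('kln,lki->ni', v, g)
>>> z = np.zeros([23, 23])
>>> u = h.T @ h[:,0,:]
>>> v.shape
(7, 23, 3)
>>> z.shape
(23, 23)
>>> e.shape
(3, 23, 7)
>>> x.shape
(3, 23)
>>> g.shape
(23, 7, 23)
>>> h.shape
(7, 23, 3)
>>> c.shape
(3,)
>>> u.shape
(3, 23, 3)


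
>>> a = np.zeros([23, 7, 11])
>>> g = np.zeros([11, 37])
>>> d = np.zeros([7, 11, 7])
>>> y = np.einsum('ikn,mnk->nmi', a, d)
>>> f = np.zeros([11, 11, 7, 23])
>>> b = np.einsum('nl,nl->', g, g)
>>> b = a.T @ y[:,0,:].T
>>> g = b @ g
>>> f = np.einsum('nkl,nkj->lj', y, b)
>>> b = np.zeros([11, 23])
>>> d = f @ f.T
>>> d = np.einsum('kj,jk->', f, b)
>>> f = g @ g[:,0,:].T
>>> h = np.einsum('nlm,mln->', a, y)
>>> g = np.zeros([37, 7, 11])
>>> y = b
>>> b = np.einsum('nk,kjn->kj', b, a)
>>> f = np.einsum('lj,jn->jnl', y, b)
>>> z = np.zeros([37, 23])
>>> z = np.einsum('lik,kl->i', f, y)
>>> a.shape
(23, 7, 11)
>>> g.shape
(37, 7, 11)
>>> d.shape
()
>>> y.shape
(11, 23)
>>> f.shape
(23, 7, 11)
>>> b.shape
(23, 7)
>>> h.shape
()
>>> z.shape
(7,)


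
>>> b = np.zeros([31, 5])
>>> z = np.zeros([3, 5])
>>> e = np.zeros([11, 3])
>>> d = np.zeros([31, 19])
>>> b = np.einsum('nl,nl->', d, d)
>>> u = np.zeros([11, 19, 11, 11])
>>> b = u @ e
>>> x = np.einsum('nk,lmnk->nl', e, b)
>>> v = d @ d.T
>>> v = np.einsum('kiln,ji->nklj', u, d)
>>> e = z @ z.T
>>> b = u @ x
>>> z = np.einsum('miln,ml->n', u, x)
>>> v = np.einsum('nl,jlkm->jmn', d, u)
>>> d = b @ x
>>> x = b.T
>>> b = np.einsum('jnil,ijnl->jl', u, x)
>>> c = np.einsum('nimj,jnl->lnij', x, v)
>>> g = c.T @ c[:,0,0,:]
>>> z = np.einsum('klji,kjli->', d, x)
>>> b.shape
(11, 11)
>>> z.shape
()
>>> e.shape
(3, 3)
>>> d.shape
(11, 19, 11, 11)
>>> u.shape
(11, 19, 11, 11)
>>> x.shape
(11, 11, 19, 11)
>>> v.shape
(11, 11, 31)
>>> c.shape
(31, 11, 11, 11)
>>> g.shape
(11, 11, 11, 11)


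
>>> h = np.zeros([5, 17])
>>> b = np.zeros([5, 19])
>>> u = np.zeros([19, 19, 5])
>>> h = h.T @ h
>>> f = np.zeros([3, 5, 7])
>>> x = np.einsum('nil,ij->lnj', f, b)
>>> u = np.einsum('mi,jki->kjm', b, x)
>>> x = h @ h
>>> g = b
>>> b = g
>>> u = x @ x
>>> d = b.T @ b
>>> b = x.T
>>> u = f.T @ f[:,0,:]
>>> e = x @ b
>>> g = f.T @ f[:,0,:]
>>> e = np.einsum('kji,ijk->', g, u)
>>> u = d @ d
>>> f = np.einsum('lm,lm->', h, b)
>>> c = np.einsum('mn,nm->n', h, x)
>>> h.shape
(17, 17)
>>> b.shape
(17, 17)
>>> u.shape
(19, 19)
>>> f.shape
()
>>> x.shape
(17, 17)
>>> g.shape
(7, 5, 7)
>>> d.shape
(19, 19)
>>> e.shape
()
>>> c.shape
(17,)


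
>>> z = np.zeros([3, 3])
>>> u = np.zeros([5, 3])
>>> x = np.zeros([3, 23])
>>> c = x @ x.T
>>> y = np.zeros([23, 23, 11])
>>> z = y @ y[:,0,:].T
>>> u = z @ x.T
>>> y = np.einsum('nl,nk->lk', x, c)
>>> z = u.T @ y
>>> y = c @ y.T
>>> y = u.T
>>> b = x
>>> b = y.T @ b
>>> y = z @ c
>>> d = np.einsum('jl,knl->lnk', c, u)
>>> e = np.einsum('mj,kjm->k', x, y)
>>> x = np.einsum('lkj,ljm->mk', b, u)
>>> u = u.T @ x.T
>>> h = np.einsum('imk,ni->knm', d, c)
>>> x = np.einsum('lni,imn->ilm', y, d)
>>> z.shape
(3, 23, 3)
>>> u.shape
(3, 23, 3)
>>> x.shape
(3, 3, 23)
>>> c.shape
(3, 3)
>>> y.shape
(3, 23, 3)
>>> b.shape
(23, 23, 23)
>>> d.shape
(3, 23, 23)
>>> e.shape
(3,)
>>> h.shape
(23, 3, 23)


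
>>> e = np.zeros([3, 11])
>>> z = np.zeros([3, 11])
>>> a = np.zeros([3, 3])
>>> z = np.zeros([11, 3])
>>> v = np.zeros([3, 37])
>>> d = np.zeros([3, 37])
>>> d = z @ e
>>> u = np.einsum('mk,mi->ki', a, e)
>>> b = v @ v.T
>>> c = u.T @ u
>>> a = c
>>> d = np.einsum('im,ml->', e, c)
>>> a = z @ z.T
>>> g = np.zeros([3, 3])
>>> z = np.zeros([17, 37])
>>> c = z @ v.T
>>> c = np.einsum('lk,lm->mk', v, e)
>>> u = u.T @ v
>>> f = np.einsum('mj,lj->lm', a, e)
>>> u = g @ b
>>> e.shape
(3, 11)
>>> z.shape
(17, 37)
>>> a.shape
(11, 11)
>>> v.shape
(3, 37)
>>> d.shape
()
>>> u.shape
(3, 3)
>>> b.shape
(3, 3)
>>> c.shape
(11, 37)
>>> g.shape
(3, 3)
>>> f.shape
(3, 11)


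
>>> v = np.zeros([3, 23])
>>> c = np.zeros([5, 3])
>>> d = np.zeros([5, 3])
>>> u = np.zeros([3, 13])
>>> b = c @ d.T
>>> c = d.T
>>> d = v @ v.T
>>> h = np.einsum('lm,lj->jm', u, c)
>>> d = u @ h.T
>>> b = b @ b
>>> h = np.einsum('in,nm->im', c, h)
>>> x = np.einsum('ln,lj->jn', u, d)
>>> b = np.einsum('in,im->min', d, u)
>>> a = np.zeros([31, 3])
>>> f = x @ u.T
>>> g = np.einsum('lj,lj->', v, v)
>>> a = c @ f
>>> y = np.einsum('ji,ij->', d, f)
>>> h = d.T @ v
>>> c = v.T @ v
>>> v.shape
(3, 23)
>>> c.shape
(23, 23)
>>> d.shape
(3, 5)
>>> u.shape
(3, 13)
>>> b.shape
(13, 3, 5)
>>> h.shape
(5, 23)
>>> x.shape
(5, 13)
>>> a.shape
(3, 3)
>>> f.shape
(5, 3)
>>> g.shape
()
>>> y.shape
()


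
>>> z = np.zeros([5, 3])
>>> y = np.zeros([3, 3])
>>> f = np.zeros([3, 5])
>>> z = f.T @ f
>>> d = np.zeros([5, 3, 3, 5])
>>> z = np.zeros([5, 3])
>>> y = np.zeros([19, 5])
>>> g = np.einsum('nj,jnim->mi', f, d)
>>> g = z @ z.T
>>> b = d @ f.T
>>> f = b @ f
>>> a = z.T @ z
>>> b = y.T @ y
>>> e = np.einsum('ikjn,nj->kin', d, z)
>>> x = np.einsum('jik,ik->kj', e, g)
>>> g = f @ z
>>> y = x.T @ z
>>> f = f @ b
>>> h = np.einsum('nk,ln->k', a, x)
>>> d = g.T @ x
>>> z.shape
(5, 3)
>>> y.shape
(3, 3)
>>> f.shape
(5, 3, 3, 5)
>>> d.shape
(3, 3, 3, 3)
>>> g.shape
(5, 3, 3, 3)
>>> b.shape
(5, 5)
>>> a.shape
(3, 3)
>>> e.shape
(3, 5, 5)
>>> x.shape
(5, 3)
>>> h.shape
(3,)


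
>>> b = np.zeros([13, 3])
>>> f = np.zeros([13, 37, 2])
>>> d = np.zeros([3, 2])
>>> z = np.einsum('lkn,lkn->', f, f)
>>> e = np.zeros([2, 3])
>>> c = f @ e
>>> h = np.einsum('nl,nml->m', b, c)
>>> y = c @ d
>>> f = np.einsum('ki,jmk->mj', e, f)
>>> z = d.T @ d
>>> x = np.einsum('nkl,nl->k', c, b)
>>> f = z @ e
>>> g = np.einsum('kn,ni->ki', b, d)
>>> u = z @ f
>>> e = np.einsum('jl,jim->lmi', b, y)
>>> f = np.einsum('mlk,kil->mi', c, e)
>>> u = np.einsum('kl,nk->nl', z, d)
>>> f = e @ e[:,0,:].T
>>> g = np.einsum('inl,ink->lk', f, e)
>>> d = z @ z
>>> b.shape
(13, 3)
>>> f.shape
(3, 2, 3)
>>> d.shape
(2, 2)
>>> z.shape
(2, 2)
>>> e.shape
(3, 2, 37)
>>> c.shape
(13, 37, 3)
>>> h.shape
(37,)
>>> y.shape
(13, 37, 2)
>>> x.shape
(37,)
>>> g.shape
(3, 37)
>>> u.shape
(3, 2)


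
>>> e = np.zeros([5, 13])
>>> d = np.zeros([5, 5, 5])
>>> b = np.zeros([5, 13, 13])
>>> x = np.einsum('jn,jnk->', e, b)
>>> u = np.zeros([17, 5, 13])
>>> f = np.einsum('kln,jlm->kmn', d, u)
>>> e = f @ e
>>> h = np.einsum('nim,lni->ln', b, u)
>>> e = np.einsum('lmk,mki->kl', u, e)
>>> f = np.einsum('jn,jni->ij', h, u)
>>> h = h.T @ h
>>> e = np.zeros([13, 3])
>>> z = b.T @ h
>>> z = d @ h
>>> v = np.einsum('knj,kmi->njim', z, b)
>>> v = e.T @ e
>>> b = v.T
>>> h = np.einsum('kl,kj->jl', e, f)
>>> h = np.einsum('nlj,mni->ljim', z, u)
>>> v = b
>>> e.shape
(13, 3)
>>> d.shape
(5, 5, 5)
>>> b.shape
(3, 3)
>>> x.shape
()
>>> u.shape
(17, 5, 13)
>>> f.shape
(13, 17)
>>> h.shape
(5, 5, 13, 17)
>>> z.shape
(5, 5, 5)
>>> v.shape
(3, 3)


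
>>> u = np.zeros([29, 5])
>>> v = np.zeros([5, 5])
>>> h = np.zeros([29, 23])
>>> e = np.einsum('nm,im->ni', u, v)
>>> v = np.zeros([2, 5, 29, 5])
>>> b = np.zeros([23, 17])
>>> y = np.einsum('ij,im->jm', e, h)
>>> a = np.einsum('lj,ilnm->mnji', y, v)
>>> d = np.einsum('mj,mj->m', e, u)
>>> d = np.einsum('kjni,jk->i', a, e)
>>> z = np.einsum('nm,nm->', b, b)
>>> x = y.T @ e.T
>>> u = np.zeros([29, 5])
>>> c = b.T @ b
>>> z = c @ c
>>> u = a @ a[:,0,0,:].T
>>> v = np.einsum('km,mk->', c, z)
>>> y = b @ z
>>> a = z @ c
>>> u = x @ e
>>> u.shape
(23, 5)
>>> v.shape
()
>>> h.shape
(29, 23)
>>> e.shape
(29, 5)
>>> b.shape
(23, 17)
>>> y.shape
(23, 17)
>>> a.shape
(17, 17)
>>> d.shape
(2,)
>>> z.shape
(17, 17)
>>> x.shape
(23, 29)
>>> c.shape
(17, 17)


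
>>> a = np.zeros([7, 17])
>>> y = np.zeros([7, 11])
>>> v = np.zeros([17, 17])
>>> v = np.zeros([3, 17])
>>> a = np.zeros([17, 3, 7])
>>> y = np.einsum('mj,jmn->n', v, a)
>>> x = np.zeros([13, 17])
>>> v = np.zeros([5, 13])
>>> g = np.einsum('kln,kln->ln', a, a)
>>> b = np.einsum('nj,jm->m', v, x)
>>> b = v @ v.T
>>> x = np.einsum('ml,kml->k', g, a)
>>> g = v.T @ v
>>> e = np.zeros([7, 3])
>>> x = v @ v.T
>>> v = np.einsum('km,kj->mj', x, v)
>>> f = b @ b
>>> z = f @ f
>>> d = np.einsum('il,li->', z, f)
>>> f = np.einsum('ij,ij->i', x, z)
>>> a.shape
(17, 3, 7)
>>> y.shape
(7,)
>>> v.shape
(5, 13)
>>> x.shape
(5, 5)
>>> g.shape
(13, 13)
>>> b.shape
(5, 5)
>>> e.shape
(7, 3)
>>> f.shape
(5,)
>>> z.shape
(5, 5)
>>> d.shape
()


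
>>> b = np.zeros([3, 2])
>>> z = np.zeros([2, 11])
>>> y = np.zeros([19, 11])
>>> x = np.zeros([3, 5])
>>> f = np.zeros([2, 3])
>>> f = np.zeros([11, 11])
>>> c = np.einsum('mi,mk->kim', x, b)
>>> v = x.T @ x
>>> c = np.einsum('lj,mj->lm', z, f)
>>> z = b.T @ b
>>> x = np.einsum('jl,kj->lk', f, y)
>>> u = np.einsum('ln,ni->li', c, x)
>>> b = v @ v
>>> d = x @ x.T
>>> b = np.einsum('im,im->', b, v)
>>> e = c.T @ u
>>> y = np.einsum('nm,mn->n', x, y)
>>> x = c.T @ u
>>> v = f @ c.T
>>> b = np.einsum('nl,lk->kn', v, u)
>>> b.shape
(19, 11)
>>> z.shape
(2, 2)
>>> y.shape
(11,)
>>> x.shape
(11, 19)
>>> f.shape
(11, 11)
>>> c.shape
(2, 11)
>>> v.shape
(11, 2)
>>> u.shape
(2, 19)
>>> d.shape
(11, 11)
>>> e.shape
(11, 19)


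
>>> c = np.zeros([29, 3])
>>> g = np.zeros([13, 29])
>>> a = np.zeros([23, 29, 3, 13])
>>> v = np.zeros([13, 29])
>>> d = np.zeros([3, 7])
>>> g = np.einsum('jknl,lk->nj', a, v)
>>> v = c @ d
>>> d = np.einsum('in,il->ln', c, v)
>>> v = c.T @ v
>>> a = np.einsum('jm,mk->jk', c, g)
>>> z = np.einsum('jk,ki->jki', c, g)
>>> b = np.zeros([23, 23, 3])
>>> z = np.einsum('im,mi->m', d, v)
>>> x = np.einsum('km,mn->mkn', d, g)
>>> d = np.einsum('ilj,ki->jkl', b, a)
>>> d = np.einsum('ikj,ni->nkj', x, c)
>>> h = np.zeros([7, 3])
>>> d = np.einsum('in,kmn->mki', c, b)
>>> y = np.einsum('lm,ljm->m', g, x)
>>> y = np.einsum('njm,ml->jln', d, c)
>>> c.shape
(29, 3)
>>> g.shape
(3, 23)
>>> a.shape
(29, 23)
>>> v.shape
(3, 7)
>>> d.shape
(23, 23, 29)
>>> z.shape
(3,)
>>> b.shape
(23, 23, 3)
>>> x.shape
(3, 7, 23)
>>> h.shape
(7, 3)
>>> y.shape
(23, 3, 23)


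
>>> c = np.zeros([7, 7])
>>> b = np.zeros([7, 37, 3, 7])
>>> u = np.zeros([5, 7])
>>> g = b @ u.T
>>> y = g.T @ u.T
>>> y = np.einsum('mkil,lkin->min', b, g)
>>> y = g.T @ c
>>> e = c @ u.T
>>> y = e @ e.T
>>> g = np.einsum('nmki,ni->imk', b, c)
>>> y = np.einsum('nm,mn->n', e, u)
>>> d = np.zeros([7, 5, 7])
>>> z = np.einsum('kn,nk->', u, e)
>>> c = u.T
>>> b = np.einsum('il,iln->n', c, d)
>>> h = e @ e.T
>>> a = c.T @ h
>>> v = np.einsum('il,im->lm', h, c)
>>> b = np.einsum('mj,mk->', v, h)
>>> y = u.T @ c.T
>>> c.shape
(7, 5)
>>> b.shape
()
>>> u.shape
(5, 7)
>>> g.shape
(7, 37, 3)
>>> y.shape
(7, 7)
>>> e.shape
(7, 5)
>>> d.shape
(7, 5, 7)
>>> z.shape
()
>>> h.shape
(7, 7)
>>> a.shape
(5, 7)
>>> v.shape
(7, 5)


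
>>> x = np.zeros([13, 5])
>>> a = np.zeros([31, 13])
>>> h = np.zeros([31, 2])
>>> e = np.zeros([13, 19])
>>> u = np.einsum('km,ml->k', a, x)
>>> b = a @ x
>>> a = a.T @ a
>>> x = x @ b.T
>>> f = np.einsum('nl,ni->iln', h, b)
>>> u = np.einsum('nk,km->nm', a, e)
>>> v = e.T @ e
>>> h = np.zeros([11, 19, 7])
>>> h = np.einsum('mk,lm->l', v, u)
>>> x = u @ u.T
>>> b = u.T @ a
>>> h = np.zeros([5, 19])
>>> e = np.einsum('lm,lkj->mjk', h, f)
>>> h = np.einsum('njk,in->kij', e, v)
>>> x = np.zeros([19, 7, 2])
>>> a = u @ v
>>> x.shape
(19, 7, 2)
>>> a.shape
(13, 19)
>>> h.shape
(2, 19, 31)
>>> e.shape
(19, 31, 2)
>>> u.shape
(13, 19)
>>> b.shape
(19, 13)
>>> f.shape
(5, 2, 31)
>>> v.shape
(19, 19)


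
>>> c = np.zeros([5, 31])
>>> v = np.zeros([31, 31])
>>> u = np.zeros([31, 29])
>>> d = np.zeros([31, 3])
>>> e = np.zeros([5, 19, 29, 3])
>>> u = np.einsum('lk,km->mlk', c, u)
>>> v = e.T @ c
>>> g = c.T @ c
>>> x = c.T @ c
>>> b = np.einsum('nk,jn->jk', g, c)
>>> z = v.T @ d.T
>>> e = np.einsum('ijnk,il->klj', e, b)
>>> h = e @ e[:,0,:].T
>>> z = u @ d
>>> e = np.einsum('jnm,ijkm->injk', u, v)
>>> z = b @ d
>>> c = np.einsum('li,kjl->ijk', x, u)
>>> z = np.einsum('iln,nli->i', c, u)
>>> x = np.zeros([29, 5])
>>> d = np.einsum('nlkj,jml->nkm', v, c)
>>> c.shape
(31, 5, 29)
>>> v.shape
(3, 29, 19, 31)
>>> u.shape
(29, 5, 31)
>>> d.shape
(3, 19, 5)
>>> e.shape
(3, 5, 29, 19)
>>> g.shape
(31, 31)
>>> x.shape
(29, 5)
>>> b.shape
(5, 31)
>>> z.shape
(31,)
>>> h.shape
(3, 31, 3)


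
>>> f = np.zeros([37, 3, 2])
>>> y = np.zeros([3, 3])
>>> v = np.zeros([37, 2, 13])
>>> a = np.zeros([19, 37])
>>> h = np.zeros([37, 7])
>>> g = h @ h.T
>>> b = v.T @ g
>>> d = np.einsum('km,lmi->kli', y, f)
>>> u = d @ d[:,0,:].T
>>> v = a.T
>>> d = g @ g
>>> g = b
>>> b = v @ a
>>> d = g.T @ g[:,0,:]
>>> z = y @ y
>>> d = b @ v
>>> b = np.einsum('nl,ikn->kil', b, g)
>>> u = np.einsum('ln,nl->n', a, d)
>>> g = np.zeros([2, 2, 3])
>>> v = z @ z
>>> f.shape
(37, 3, 2)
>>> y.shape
(3, 3)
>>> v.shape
(3, 3)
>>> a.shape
(19, 37)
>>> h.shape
(37, 7)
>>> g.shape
(2, 2, 3)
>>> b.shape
(2, 13, 37)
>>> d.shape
(37, 19)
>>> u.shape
(37,)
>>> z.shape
(3, 3)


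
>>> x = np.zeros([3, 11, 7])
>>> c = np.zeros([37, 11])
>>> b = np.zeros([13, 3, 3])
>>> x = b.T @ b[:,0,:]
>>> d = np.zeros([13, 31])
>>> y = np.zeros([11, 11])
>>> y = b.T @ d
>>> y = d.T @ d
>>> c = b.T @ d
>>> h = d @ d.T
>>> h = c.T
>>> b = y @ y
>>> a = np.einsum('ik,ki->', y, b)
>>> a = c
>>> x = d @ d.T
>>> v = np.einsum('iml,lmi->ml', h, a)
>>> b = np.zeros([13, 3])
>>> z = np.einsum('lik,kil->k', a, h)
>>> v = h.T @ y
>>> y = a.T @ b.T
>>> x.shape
(13, 13)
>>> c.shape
(3, 3, 31)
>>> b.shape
(13, 3)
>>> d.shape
(13, 31)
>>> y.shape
(31, 3, 13)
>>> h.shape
(31, 3, 3)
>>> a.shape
(3, 3, 31)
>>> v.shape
(3, 3, 31)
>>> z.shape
(31,)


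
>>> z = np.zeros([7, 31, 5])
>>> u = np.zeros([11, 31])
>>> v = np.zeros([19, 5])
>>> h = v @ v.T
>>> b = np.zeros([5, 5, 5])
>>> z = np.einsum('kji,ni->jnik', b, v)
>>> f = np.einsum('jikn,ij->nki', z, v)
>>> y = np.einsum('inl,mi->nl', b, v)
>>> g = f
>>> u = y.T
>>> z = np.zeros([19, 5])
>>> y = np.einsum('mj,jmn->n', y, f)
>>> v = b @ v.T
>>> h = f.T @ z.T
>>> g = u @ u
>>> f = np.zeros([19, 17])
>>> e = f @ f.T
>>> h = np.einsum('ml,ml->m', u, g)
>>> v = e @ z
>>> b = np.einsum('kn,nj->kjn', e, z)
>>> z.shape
(19, 5)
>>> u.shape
(5, 5)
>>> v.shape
(19, 5)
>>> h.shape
(5,)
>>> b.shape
(19, 5, 19)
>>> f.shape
(19, 17)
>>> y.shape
(19,)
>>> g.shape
(5, 5)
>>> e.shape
(19, 19)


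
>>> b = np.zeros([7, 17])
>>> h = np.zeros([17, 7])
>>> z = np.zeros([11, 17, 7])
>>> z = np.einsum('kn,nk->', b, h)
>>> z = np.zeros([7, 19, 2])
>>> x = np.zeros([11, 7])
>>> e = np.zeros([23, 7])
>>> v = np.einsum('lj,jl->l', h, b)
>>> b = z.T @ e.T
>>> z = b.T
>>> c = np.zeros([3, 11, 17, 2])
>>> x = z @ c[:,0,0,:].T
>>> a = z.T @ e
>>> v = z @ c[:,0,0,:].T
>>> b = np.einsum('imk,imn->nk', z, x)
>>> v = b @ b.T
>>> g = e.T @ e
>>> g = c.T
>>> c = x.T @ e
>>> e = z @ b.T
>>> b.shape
(3, 2)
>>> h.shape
(17, 7)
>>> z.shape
(23, 19, 2)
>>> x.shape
(23, 19, 3)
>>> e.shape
(23, 19, 3)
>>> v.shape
(3, 3)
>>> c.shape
(3, 19, 7)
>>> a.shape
(2, 19, 7)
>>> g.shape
(2, 17, 11, 3)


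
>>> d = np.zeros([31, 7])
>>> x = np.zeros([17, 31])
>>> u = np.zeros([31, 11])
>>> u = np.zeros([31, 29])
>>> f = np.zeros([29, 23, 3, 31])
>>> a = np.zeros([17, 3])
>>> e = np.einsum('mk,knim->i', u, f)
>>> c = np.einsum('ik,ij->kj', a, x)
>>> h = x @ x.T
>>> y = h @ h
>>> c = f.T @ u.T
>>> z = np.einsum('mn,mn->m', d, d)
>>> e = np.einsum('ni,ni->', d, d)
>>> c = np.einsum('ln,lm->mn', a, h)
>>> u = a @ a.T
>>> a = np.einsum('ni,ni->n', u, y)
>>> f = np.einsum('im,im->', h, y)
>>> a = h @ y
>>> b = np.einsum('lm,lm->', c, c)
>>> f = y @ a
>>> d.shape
(31, 7)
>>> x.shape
(17, 31)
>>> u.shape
(17, 17)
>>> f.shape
(17, 17)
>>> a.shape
(17, 17)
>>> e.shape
()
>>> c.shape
(17, 3)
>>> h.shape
(17, 17)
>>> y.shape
(17, 17)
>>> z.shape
(31,)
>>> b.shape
()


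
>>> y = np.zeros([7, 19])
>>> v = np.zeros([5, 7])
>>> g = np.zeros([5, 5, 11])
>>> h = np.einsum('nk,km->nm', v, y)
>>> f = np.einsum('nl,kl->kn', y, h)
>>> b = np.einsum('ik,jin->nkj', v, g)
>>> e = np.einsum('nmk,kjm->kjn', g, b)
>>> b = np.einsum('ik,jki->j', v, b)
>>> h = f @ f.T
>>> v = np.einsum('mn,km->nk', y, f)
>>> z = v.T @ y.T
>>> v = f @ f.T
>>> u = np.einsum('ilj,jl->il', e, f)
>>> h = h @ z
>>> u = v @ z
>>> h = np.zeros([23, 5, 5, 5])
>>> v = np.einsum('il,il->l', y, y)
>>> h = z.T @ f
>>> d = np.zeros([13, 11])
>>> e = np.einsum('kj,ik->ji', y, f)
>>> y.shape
(7, 19)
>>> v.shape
(19,)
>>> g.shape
(5, 5, 11)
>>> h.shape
(7, 7)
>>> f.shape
(5, 7)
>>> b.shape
(11,)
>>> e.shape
(19, 5)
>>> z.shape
(5, 7)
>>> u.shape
(5, 7)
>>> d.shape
(13, 11)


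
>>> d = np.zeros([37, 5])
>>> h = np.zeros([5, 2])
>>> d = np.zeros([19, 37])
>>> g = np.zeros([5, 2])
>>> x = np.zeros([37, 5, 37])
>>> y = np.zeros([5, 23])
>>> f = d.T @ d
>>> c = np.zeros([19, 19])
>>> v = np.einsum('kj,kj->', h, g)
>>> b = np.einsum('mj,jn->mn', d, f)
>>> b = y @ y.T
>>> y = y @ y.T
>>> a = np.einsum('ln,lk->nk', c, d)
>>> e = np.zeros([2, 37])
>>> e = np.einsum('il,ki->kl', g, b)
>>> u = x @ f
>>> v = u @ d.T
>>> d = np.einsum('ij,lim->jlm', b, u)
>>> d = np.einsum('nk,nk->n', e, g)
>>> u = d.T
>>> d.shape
(5,)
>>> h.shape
(5, 2)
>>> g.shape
(5, 2)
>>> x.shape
(37, 5, 37)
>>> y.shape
(5, 5)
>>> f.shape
(37, 37)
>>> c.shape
(19, 19)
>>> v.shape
(37, 5, 19)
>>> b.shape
(5, 5)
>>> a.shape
(19, 37)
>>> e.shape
(5, 2)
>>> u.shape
(5,)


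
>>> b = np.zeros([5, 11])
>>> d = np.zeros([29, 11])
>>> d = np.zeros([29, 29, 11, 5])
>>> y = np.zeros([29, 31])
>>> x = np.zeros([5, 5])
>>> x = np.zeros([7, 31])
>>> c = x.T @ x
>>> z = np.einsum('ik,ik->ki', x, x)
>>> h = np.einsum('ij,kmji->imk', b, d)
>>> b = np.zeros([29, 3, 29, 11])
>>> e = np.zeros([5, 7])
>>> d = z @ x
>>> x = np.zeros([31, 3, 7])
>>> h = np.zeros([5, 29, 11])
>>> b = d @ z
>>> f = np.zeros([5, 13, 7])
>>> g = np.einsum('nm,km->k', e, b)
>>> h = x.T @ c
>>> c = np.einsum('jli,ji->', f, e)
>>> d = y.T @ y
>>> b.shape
(31, 7)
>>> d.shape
(31, 31)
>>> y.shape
(29, 31)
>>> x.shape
(31, 3, 7)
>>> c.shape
()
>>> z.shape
(31, 7)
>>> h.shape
(7, 3, 31)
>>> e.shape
(5, 7)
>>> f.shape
(5, 13, 7)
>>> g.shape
(31,)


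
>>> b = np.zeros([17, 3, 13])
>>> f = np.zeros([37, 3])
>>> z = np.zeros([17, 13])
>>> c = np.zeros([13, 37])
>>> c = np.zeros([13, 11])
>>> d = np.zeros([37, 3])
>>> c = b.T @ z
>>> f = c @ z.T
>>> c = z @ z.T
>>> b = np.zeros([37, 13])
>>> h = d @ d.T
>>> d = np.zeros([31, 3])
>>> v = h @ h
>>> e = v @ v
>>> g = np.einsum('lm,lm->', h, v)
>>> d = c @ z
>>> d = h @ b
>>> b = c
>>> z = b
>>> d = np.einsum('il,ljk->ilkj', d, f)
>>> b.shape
(17, 17)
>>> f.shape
(13, 3, 17)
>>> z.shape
(17, 17)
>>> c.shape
(17, 17)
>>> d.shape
(37, 13, 17, 3)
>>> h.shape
(37, 37)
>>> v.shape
(37, 37)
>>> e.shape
(37, 37)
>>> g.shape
()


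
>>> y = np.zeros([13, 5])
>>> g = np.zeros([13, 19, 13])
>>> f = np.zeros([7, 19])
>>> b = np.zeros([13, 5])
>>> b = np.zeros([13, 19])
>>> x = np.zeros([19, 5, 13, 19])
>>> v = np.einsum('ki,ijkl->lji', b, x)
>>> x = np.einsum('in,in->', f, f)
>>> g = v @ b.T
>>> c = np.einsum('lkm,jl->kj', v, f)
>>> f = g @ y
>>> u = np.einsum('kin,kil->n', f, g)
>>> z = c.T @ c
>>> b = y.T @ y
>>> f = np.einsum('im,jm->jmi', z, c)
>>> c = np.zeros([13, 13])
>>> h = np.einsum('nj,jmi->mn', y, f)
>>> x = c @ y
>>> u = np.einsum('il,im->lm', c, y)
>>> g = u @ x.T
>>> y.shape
(13, 5)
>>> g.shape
(13, 13)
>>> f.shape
(5, 7, 7)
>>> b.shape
(5, 5)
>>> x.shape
(13, 5)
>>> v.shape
(19, 5, 19)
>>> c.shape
(13, 13)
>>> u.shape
(13, 5)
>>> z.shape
(7, 7)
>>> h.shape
(7, 13)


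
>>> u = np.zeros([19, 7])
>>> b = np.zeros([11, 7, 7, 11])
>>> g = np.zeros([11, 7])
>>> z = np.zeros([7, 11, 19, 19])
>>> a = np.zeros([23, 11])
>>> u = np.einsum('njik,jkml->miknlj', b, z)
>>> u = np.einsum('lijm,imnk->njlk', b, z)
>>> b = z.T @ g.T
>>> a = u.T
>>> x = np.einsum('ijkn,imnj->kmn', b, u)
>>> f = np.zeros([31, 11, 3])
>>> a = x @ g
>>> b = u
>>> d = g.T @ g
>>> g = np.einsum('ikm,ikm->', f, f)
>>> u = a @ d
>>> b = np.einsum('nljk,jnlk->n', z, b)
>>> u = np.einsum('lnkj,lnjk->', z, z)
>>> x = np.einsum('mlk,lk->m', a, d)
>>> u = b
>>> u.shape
(7,)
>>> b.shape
(7,)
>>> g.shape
()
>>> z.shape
(7, 11, 19, 19)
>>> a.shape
(11, 7, 7)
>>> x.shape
(11,)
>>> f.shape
(31, 11, 3)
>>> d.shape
(7, 7)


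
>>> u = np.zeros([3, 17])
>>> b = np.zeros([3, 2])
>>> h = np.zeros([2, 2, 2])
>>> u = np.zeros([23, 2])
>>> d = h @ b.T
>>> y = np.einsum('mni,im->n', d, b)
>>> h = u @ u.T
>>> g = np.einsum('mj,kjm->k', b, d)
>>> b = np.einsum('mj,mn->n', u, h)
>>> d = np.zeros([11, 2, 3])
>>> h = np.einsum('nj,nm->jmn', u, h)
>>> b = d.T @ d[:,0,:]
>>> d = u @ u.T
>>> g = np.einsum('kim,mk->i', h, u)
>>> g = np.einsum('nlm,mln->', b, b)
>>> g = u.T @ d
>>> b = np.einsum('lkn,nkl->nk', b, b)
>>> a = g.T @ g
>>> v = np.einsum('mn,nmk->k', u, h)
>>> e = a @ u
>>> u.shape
(23, 2)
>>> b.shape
(3, 2)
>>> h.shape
(2, 23, 23)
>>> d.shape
(23, 23)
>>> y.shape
(2,)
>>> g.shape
(2, 23)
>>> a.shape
(23, 23)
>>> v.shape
(23,)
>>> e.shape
(23, 2)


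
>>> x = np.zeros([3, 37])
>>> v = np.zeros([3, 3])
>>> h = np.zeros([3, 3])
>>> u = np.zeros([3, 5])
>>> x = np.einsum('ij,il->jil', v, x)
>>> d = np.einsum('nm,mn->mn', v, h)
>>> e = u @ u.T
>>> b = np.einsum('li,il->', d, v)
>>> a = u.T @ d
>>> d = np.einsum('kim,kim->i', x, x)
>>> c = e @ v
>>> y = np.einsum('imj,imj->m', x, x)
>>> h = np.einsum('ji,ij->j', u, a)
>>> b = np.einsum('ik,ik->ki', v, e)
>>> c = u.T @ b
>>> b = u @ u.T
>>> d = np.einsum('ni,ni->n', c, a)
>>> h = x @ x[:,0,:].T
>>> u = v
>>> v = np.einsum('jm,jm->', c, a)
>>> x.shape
(3, 3, 37)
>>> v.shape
()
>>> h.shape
(3, 3, 3)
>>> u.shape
(3, 3)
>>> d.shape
(5,)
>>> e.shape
(3, 3)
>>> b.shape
(3, 3)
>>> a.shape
(5, 3)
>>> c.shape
(5, 3)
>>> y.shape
(3,)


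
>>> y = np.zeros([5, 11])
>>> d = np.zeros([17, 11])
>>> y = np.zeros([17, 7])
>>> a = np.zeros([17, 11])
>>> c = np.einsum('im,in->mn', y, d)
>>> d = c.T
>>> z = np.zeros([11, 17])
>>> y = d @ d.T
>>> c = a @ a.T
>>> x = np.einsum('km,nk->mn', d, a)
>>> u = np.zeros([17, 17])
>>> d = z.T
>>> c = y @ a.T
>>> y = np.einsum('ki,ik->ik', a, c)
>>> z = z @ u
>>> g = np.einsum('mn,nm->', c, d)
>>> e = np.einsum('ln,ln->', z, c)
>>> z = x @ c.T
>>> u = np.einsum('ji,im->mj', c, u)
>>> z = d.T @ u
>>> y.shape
(11, 17)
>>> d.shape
(17, 11)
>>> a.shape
(17, 11)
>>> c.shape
(11, 17)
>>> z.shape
(11, 11)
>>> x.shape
(7, 17)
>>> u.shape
(17, 11)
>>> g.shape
()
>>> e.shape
()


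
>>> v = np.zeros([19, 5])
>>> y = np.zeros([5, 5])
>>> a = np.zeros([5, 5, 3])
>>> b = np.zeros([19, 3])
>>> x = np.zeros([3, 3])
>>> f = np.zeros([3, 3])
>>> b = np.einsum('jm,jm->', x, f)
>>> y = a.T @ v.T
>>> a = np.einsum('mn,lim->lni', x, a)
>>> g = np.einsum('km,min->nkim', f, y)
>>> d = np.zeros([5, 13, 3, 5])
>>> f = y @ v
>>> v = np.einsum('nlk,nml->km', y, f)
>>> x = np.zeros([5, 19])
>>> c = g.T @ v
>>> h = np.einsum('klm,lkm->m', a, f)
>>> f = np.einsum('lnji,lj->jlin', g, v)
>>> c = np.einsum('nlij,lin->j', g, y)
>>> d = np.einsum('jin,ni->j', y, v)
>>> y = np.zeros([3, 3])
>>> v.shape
(19, 5)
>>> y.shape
(3, 3)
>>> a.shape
(5, 3, 5)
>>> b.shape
()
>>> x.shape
(5, 19)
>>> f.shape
(5, 19, 3, 3)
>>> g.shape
(19, 3, 5, 3)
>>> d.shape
(3,)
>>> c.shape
(3,)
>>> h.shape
(5,)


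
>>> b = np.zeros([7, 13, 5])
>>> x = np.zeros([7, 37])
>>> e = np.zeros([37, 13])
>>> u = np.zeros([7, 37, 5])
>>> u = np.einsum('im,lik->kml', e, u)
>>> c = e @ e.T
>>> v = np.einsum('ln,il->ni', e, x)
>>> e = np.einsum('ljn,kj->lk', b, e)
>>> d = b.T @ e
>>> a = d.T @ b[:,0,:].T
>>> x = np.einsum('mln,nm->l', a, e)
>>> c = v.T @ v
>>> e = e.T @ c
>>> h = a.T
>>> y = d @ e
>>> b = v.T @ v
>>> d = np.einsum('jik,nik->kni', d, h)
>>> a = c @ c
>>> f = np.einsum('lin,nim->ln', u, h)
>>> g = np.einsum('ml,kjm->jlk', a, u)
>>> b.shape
(7, 7)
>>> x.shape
(13,)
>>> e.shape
(37, 7)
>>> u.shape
(5, 13, 7)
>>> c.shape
(7, 7)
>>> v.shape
(13, 7)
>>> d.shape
(37, 7, 13)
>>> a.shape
(7, 7)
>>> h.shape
(7, 13, 37)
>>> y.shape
(5, 13, 7)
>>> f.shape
(5, 7)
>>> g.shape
(13, 7, 5)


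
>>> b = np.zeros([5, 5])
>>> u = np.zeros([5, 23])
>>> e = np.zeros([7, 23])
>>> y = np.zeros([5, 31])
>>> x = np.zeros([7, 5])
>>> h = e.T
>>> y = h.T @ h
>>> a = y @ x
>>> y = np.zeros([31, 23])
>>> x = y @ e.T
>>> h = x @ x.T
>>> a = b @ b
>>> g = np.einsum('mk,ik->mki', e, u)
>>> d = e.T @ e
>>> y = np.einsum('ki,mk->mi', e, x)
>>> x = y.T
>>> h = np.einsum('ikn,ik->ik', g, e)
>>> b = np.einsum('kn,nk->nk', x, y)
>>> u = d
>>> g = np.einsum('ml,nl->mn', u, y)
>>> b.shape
(31, 23)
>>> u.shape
(23, 23)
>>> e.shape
(7, 23)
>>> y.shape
(31, 23)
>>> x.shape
(23, 31)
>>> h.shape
(7, 23)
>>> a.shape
(5, 5)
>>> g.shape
(23, 31)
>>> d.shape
(23, 23)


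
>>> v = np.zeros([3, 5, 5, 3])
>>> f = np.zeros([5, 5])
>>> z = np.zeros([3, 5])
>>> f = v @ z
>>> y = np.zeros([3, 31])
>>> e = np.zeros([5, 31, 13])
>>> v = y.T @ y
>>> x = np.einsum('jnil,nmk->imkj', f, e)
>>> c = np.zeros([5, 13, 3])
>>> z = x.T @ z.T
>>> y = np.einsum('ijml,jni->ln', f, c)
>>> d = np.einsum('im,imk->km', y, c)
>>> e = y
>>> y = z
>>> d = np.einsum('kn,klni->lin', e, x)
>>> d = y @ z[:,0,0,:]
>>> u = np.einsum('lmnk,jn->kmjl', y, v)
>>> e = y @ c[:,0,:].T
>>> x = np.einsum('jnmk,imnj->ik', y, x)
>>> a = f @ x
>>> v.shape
(31, 31)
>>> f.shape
(3, 5, 5, 5)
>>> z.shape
(3, 13, 31, 3)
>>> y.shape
(3, 13, 31, 3)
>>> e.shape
(3, 13, 31, 5)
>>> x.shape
(5, 3)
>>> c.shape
(5, 13, 3)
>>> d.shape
(3, 13, 31, 3)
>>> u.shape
(3, 13, 31, 3)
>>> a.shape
(3, 5, 5, 3)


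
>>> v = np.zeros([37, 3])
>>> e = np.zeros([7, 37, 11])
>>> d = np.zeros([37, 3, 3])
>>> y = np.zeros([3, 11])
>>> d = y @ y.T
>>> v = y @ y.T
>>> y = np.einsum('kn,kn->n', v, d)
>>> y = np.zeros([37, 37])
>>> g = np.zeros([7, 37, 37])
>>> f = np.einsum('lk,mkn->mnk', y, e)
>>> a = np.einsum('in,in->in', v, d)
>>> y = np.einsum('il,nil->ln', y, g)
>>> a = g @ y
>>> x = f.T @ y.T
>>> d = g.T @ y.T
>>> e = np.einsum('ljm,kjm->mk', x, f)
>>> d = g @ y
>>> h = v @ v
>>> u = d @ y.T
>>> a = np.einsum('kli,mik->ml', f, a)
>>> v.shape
(3, 3)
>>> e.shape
(37, 7)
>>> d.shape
(7, 37, 7)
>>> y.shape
(37, 7)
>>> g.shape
(7, 37, 37)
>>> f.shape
(7, 11, 37)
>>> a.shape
(7, 11)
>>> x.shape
(37, 11, 37)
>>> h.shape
(3, 3)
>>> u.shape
(7, 37, 37)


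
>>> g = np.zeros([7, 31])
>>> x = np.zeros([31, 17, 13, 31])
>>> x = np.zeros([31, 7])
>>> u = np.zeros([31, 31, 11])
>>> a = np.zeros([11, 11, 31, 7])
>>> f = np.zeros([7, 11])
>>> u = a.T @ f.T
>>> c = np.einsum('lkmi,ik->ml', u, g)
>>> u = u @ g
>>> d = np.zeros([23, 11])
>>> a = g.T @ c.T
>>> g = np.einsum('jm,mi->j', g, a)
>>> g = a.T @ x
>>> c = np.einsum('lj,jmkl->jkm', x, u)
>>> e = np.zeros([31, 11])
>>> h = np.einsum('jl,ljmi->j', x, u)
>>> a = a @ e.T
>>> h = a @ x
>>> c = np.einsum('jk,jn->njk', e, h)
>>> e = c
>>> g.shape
(11, 7)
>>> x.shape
(31, 7)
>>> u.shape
(7, 31, 11, 31)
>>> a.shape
(31, 31)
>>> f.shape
(7, 11)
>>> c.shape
(7, 31, 11)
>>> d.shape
(23, 11)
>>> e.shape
(7, 31, 11)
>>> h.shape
(31, 7)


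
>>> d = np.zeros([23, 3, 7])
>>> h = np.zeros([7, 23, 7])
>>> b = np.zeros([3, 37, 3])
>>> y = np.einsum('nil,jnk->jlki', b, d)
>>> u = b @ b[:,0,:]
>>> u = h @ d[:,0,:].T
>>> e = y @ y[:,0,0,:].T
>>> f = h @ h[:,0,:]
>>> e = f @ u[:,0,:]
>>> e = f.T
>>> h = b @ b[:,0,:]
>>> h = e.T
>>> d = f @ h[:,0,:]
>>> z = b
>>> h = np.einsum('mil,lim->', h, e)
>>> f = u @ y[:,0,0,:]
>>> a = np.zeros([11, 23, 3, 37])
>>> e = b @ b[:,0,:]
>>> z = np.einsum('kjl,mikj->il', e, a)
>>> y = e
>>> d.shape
(7, 23, 7)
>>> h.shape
()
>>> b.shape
(3, 37, 3)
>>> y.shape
(3, 37, 3)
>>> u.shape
(7, 23, 23)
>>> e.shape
(3, 37, 3)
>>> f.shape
(7, 23, 37)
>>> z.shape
(23, 3)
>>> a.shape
(11, 23, 3, 37)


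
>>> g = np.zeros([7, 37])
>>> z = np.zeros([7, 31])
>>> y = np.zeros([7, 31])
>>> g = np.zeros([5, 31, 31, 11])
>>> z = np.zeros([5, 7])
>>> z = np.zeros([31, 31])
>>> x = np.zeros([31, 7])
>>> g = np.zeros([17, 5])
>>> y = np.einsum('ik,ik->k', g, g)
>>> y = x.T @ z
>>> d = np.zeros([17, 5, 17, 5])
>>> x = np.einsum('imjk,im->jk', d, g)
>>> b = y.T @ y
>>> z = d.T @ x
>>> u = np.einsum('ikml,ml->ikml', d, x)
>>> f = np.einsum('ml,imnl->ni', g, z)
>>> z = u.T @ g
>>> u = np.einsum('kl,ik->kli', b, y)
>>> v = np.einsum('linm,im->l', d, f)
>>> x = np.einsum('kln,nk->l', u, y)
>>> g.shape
(17, 5)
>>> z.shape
(5, 17, 5, 5)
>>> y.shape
(7, 31)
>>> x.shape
(31,)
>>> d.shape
(17, 5, 17, 5)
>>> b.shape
(31, 31)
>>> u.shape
(31, 31, 7)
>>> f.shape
(5, 5)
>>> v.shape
(17,)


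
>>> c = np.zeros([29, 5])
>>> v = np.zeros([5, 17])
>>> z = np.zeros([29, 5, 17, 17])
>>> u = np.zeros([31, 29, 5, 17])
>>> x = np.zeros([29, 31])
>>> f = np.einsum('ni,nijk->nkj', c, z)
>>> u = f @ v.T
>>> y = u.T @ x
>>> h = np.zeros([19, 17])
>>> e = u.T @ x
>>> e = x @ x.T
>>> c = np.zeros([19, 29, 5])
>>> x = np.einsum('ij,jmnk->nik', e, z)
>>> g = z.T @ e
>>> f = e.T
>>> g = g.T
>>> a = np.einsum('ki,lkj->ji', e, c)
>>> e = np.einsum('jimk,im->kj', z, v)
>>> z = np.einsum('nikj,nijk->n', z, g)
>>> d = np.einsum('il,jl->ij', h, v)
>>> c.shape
(19, 29, 5)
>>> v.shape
(5, 17)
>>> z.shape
(29,)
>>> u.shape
(29, 17, 5)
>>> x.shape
(17, 29, 17)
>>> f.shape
(29, 29)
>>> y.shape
(5, 17, 31)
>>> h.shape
(19, 17)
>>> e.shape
(17, 29)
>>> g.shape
(29, 5, 17, 17)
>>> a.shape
(5, 29)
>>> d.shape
(19, 5)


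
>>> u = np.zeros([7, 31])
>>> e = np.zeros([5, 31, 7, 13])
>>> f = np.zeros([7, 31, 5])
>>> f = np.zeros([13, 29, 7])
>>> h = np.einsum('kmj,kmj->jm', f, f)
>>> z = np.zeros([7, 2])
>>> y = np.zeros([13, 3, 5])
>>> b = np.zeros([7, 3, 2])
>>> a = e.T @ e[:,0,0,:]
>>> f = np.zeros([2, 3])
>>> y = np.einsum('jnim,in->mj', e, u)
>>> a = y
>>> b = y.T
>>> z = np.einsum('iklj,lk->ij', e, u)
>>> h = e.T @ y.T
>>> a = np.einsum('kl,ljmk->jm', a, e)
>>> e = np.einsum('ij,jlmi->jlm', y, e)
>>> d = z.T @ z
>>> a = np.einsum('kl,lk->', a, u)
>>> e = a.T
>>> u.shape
(7, 31)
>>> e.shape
()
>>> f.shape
(2, 3)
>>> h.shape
(13, 7, 31, 13)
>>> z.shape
(5, 13)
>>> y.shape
(13, 5)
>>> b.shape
(5, 13)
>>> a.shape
()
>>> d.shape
(13, 13)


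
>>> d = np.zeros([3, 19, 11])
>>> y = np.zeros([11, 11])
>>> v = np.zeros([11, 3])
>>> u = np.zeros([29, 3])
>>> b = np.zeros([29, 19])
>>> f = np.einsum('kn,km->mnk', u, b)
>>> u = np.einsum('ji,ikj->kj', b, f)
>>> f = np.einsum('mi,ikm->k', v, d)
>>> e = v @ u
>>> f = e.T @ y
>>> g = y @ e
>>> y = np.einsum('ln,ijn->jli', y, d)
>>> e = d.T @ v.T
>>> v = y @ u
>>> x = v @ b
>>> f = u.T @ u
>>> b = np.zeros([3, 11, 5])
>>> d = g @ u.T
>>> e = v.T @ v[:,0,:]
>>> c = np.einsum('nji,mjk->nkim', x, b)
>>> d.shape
(11, 3)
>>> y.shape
(19, 11, 3)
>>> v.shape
(19, 11, 29)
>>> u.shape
(3, 29)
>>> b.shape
(3, 11, 5)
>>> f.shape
(29, 29)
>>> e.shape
(29, 11, 29)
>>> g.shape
(11, 29)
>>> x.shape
(19, 11, 19)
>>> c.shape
(19, 5, 19, 3)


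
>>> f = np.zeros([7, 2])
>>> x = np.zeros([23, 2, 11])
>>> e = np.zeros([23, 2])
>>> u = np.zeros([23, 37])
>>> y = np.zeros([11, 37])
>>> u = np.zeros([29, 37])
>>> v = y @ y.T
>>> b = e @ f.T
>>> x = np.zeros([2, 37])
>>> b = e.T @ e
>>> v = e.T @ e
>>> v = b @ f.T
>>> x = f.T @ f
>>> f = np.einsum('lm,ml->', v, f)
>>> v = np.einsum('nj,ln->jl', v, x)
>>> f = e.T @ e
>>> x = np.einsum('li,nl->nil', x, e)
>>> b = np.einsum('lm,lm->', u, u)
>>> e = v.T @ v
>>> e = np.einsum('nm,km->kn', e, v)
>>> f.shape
(2, 2)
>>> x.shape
(23, 2, 2)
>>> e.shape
(7, 2)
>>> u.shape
(29, 37)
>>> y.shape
(11, 37)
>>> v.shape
(7, 2)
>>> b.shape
()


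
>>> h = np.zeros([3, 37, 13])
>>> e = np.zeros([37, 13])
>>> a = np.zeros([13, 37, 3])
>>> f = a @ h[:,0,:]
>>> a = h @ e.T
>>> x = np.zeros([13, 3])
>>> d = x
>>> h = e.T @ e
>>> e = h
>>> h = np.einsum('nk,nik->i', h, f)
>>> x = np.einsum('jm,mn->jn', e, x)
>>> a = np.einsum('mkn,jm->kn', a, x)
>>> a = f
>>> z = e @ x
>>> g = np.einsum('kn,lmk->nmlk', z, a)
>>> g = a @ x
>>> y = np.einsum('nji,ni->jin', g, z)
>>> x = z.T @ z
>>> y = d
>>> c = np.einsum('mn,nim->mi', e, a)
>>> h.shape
(37,)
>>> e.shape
(13, 13)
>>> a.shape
(13, 37, 13)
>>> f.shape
(13, 37, 13)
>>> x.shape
(3, 3)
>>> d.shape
(13, 3)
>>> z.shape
(13, 3)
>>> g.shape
(13, 37, 3)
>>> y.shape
(13, 3)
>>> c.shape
(13, 37)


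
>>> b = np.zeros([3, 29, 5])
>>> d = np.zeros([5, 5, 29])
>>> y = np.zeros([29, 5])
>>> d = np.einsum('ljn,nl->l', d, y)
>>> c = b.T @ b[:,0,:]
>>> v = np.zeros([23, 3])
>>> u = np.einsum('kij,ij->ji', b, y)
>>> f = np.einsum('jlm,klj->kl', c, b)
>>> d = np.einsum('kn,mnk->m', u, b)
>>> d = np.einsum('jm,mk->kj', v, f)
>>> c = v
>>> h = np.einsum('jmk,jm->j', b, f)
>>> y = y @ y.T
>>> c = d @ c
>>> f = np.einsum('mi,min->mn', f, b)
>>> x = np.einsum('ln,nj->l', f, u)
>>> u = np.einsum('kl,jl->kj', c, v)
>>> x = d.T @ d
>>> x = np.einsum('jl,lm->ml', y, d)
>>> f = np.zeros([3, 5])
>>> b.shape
(3, 29, 5)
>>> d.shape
(29, 23)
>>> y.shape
(29, 29)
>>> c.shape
(29, 3)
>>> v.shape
(23, 3)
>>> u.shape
(29, 23)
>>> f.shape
(3, 5)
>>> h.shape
(3,)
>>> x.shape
(23, 29)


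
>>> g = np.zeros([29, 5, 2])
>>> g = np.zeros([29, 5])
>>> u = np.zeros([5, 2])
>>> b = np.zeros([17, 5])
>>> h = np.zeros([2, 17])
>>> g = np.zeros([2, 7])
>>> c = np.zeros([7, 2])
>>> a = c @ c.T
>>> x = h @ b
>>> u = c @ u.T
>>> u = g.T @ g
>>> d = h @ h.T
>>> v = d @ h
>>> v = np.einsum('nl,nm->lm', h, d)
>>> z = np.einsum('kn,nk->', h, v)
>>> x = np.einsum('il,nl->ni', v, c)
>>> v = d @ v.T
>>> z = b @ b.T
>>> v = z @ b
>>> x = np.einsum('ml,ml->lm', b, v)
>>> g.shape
(2, 7)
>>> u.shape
(7, 7)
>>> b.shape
(17, 5)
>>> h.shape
(2, 17)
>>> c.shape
(7, 2)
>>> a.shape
(7, 7)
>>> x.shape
(5, 17)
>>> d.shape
(2, 2)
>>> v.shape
(17, 5)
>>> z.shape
(17, 17)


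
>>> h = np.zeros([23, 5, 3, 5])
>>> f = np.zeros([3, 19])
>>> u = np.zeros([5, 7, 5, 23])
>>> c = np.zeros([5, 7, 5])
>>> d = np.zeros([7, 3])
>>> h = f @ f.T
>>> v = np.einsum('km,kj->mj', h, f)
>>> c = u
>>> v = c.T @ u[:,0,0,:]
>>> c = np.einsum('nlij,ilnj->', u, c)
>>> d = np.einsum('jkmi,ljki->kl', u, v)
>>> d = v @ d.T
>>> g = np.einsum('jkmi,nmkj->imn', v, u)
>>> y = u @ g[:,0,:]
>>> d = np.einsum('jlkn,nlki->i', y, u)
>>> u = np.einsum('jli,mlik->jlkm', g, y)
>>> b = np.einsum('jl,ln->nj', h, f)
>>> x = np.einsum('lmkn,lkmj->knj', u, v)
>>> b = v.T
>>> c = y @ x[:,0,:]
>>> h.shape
(3, 3)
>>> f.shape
(3, 19)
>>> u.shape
(23, 7, 5, 5)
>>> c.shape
(5, 7, 5, 23)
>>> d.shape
(23,)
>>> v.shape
(23, 5, 7, 23)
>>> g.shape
(23, 7, 5)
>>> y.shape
(5, 7, 5, 5)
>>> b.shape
(23, 7, 5, 23)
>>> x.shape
(5, 5, 23)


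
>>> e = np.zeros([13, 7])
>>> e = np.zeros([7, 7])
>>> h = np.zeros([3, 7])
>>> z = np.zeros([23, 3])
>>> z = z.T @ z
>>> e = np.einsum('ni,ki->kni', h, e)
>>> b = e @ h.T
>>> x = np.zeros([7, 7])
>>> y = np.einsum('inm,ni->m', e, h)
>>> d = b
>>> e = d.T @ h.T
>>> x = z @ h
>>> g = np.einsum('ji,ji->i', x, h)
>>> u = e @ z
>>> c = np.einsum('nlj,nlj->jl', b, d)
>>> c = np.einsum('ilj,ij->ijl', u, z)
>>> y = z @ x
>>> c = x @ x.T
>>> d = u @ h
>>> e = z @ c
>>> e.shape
(3, 3)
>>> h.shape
(3, 7)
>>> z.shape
(3, 3)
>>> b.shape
(7, 3, 3)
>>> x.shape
(3, 7)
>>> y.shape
(3, 7)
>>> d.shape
(3, 3, 7)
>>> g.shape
(7,)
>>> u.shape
(3, 3, 3)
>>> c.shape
(3, 3)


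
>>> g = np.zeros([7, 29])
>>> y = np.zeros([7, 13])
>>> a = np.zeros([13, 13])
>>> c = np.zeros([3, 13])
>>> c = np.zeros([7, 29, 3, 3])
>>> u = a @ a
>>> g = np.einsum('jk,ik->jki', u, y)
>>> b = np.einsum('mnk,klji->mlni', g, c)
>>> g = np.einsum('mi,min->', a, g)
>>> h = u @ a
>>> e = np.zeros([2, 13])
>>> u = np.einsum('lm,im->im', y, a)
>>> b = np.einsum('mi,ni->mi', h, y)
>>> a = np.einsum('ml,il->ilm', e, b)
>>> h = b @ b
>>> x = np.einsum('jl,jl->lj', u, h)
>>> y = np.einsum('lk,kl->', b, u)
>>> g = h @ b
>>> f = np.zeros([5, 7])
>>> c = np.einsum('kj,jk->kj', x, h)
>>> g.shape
(13, 13)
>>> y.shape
()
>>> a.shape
(13, 13, 2)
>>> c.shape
(13, 13)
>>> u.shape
(13, 13)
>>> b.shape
(13, 13)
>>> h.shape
(13, 13)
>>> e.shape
(2, 13)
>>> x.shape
(13, 13)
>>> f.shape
(5, 7)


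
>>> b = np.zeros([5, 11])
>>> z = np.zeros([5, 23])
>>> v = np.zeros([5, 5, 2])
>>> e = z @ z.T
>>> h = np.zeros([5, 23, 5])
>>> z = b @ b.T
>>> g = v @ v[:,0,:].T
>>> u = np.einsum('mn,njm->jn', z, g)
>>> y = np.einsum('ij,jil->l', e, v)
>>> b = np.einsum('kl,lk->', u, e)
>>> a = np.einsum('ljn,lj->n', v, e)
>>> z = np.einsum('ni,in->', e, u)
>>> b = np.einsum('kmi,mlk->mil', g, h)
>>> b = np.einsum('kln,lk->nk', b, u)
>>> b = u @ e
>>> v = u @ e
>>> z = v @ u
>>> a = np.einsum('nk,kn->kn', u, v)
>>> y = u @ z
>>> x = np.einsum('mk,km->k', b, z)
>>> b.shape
(5, 5)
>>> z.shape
(5, 5)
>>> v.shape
(5, 5)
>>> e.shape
(5, 5)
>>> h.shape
(5, 23, 5)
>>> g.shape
(5, 5, 5)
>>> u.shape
(5, 5)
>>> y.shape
(5, 5)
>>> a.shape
(5, 5)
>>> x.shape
(5,)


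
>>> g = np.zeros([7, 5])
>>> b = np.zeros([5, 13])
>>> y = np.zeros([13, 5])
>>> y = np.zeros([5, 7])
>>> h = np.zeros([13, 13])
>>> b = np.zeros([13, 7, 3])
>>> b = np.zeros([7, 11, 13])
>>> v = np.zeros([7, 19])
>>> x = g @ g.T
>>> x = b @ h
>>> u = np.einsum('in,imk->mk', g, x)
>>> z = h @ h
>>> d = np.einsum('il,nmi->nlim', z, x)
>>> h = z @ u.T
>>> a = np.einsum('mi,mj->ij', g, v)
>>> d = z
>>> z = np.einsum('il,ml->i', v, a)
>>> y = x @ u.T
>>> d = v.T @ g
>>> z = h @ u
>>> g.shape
(7, 5)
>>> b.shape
(7, 11, 13)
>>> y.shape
(7, 11, 11)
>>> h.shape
(13, 11)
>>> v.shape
(7, 19)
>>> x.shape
(7, 11, 13)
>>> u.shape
(11, 13)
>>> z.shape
(13, 13)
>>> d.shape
(19, 5)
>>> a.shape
(5, 19)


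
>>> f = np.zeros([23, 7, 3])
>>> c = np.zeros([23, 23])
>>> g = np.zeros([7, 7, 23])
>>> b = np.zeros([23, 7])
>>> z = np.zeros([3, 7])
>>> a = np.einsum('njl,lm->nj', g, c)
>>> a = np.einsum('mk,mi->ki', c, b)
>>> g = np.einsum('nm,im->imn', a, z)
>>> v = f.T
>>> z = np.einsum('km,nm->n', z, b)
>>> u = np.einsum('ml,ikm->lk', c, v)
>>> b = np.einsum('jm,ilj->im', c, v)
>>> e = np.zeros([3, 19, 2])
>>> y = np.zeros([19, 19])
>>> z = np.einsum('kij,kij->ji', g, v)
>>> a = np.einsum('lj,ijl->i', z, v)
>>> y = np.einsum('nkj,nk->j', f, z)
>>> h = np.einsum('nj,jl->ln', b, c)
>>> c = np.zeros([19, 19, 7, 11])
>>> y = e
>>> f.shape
(23, 7, 3)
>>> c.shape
(19, 19, 7, 11)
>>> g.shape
(3, 7, 23)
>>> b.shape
(3, 23)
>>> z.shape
(23, 7)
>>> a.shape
(3,)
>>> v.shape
(3, 7, 23)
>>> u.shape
(23, 7)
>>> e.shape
(3, 19, 2)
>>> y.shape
(3, 19, 2)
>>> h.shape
(23, 3)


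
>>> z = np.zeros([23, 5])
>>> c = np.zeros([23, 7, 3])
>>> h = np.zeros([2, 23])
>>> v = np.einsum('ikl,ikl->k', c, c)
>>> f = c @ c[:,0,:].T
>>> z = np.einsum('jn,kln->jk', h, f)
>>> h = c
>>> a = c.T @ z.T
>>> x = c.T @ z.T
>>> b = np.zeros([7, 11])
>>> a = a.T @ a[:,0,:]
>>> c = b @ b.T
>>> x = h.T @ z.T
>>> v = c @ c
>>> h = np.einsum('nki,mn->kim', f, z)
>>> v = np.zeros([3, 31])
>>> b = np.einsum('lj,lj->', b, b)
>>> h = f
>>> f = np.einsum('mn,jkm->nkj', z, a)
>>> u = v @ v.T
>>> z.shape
(2, 23)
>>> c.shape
(7, 7)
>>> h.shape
(23, 7, 23)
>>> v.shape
(3, 31)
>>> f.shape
(23, 7, 2)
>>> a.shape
(2, 7, 2)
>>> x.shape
(3, 7, 2)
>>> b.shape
()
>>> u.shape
(3, 3)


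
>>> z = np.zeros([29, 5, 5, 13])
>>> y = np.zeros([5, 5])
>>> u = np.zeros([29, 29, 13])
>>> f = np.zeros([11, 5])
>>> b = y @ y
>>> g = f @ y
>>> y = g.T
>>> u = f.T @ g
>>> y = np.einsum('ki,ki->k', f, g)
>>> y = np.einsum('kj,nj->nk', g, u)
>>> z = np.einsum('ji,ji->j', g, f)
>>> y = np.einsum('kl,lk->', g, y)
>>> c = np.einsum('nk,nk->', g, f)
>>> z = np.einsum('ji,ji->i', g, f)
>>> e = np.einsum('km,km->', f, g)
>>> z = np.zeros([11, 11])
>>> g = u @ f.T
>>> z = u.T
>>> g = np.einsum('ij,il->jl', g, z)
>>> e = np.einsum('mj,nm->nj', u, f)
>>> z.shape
(5, 5)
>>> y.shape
()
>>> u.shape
(5, 5)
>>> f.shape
(11, 5)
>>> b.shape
(5, 5)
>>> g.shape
(11, 5)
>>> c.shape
()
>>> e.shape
(11, 5)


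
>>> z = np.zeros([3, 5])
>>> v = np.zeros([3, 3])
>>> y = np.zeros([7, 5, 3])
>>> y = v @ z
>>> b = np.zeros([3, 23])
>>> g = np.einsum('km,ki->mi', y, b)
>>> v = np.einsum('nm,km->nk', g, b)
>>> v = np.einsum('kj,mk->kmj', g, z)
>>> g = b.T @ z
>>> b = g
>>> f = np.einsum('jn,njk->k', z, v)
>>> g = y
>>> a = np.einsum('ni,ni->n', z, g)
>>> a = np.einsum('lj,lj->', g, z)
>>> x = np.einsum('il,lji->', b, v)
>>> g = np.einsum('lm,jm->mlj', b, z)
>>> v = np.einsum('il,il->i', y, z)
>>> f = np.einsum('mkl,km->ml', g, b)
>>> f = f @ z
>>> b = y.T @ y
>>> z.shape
(3, 5)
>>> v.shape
(3,)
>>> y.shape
(3, 5)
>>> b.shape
(5, 5)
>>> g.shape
(5, 23, 3)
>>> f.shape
(5, 5)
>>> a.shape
()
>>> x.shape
()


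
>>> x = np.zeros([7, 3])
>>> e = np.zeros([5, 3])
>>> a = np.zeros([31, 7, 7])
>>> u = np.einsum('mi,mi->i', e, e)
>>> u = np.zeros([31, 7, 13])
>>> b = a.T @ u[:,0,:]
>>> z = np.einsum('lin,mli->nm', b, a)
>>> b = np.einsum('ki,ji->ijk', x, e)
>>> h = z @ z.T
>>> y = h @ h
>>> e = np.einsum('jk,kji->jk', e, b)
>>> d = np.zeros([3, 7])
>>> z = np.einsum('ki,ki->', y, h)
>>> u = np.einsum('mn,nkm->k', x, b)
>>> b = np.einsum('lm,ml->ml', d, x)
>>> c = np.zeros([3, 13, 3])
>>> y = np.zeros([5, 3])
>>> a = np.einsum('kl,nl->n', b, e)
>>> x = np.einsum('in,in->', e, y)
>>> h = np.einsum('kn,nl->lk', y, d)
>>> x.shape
()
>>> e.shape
(5, 3)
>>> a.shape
(5,)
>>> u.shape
(5,)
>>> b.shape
(7, 3)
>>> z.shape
()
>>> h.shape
(7, 5)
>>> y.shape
(5, 3)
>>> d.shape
(3, 7)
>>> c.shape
(3, 13, 3)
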